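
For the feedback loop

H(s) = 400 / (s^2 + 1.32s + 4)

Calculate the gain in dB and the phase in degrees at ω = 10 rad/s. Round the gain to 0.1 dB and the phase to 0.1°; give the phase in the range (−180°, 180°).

12.3 dB, -172.2°

At s = jω = j10:
quadratic: (j10)² + 1.32·j10 + 4 = -96 + j13.2 → |·| ≈ 96.903, ∠ ≈ 172.17°
|H| = 400 / 96.903 ≈ 4.1278
Gain = 20 log₁₀(4.1278) ≈ 12.31 dB
∠H = 0.00° − 172.17° = -172.17°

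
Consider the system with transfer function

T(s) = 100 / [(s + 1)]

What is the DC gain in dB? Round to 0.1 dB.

40.0 dB

T(0) = 100 · 1 / 1 = 100
20 log₁₀(100) ≈ 40.00 dB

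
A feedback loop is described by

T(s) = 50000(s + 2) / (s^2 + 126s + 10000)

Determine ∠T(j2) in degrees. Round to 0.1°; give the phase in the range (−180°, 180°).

43.6°

At s = jω = j2:
zero (s+2): 2 + j2 → |·| = √(2²+2²) = √8 ≈ 2.8284, ∠ = arctan(2/2) ≈ 45.00°
quadratic: (j2)² + 126·j2 + 10000 = 9996 + j252 → |·| ≈ 9999.2, ∠ ≈ 1.44°
∠T = 45.00° − 1.44° = 43.56°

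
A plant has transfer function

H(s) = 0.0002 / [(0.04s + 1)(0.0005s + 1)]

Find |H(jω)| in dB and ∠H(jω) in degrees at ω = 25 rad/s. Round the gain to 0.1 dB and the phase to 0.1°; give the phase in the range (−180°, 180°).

At ω = 25 rad/s:
pole (1 + j25·0.04) = 1 + j1 → |·| ≈ 1.4142, ∠ ≈ 45.00°
pole (1 + j25·0.0005) = 1 + j0.0125 → |·| ≈ 1.0001, ∠ ≈ 0.72°
|H| = 0.0002 · 1 / (1.4142 · 1.0001) ≈ 0.00014141
Gain = 20 log₁₀(0.00014141) ≈ -76.99 dB
∠H = (0°) − (45.00° + 0.72°) = -45.72°

-77.0 dB, -45.7°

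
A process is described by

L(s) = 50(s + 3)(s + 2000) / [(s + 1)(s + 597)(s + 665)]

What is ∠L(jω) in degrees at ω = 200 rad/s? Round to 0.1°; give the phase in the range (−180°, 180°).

At s = jω = j200:
zero (s+3): 3 + j200 → |·| = √(3²+200²) = √40009 ≈ 200.02, ∠ = arctan(200/3) ≈ 89.14°
zero (s+2000): 2000 + j200 → |·| = √(2000²+200²) = √4040000 ≈ 2010, ∠ = arctan(200/2000) ≈ 5.71°
pole (s+1): 1 + j200 → |·| = √(1²+200²) = √40001 ≈ 200, ∠ = arctan(200/1) ≈ 89.71°
pole (s+597): 597 + j200 → |·| = √(597²+200²) = √396409 ≈ 629.61, ∠ = arctan(200/597) ≈ 18.52°
pole (s+665): 665 + j200 → |·| = √(665²+200²) = √482225 ≈ 694.42, ∠ = arctan(200/665) ≈ 16.74°
∠L = 94.85° − 124.97° = -30.12°

-30.1°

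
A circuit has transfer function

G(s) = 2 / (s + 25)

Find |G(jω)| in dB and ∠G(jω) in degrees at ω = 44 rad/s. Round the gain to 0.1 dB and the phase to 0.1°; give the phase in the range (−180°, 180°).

Substitute s = j44:
Numerator: 2 = 2 + j0
Denominator: (j44) + 25 = 25 + j44
|N| = √(2² + 0²) ≈ 2, ∠N ≈ 0.00°
|D| = √(25² + 44²) ≈ 50.606, ∠D ≈ 60.40°
|G| = 2 / 50.606 ≈ 0.039521
Gain = 20 log₁₀(0.039521) ≈ -28.06 dB
∠G = 0.00° − 60.40° = -60.40°

-28.1 dB, -60.4°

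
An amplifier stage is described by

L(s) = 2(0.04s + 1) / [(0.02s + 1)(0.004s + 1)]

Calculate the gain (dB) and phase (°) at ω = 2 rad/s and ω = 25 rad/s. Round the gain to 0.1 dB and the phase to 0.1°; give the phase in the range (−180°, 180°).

At ω = 2 rad/s:
zero (1 + j2·0.04) = 1 + j0.08 → |·| ≈ 1.0032, ∠ ≈ 4.57°
pole (1 + j2·0.02) = 1 + j0.04 → |·| ≈ 1.0008, ∠ ≈ 2.29°
pole (1 + j2·0.004) = 1 + j0.008 → |·| ≈ 1, ∠ ≈ 0.46°
|L| = 2 · 1.0032 / (1.0008 · 1) ≈ 2.0048
Gain = 20 log₁₀(2.0048) ≈ 6.04 dB
∠L = (4.57°) − (2.29° + 0.46°) = 1.82°

At ω = 25 rad/s:
zero (1 + j25·0.04) = 1 + j1 → |·| ≈ 1.4142, ∠ ≈ 45.00°
pole (1 + j25·0.02) = 1 + j0.5 → |·| ≈ 1.118, ∠ ≈ 26.57°
pole (1 + j25·0.004) = 1 + j0.1 → |·| ≈ 1.005, ∠ ≈ 5.71°
|L| = 2 · 1.4142 / (1.118 · 1.005) ≈ 2.5173
Gain = 20 log₁₀(2.5173) ≈ 8.02 dB
∠L = (45.00°) − (26.57° + 5.71°) = 12.72°

ω = 2: 6.0 dB, 1.8°; ω = 25: 8.0 dB, 12.7°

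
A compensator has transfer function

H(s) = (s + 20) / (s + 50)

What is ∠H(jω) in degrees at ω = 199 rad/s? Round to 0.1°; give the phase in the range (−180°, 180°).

8.4°

At s = jω = j199:
zero (s+20): 20 + j199 → |·| = √(20²+199²) = √40001 ≈ 200, ∠ = arctan(199/20) ≈ 84.26°
pole (s+50): 50 + j199 → |·| = √(50²+199²) = √42101 ≈ 205.19, ∠ = arctan(199/50) ≈ 75.90°
∠H = 84.26° − 75.90° = 8.36°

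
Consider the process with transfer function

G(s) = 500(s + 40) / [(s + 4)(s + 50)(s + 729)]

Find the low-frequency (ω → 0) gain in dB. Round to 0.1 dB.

G(0) = 500·40 / (4·50·729) ≈ 0.13717
20 log₁₀(0.13717) ≈ -17.25 dB

-17.3 dB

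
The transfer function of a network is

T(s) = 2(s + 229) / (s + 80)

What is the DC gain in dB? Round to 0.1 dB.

T(0) = 2·229 / (80) = 5.725
20 log₁₀(5.725) ≈ 15.16 dB

15.2 dB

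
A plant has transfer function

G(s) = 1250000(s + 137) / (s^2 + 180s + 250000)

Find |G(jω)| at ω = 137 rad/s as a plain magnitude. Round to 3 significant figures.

1.04e+03

At s = jω = j137:
zero (s+137): 137 + j137 → |·| = √(137²+137²) = √37538 ≈ 193.75, ∠ = arctan(137/137) ≈ 45.00°
quadratic: (j137)² + 180·j137 + 250000 = 231231 + j24660 → |·| ≈ 2.3254e+05, ∠ ≈ 6.09°
|G| = 1250000 · 193.75 / 2.3254e+05 ≈ 1041.5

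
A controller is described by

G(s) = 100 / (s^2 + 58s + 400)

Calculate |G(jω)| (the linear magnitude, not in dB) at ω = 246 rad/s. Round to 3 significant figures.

0.00162

Substitute s = j246:
Numerator: 100 = 100 + j0
Denominator: (j246)^2 + 58(j246) + 400 = -60116 + j14268
|N| = √(100² + 0²) ≈ 100, ∠N ≈ 0.00°
|D| = √(60116² + 14268²) ≈ 61786, ∠D ≈ 166.65°
|G| = 100 / 61786 ≈ 0.0016185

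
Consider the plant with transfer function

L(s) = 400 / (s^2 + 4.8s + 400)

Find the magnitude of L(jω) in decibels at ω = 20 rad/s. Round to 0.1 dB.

At s = jω = j20:
quadratic: (j20)² + 4.8·j20 + 400 = 0 + j96 → |·| ≈ 96, ∠ ≈ 90.00°
|L| = 400 / 96 ≈ 4.1667
Gain = 20 log₁₀(4.1667) ≈ 12.40 dB

12.4 dB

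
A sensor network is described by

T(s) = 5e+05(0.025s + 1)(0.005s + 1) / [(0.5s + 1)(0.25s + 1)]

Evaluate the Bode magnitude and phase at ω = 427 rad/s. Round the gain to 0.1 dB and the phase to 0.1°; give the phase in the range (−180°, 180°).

54.9 dB, -29.6°

At ω = 427 rad/s:
zero (1 + j427·0.025) = 1 + j10.675 → |·| ≈ 10.722, ∠ ≈ 84.65°
zero (1 + j427·0.005) = 1 + j2.135 → |·| ≈ 2.3576, ∠ ≈ 64.90°
pole (1 + j427·0.5) = 1 + j213.5 → |·| ≈ 213.5, ∠ ≈ 89.73°
pole (1 + j427·0.25) = 1 + j106.75 → |·| ≈ 106.75, ∠ ≈ 89.46°
|T| = 5e+05 · 10.722 · 2.3576 / (213.5 · 106.75) ≈ 554.56
Gain = 20 log₁₀(554.56) ≈ 54.88 dB
∠T = (84.65° + 64.90°) − (89.73° + 89.46°) = -29.64°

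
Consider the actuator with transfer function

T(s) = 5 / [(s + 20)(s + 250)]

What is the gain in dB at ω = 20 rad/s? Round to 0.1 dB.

-63.0 dB

At s = jω = j20:
pole (s+20): 20 + j20 → |·| = √(20²+20²) = √800 ≈ 28.284, ∠ = arctan(20/20) ≈ 45.00°
pole (s+250): 250 + j20 → |·| = √(250²+20²) = √62900 ≈ 250.8, ∠ = arctan(20/250) ≈ 4.57°
|T| = 5 / 7093.6 ≈ 0.00070486
Gain = 20 log₁₀(0.00070486) ≈ -63.04 dB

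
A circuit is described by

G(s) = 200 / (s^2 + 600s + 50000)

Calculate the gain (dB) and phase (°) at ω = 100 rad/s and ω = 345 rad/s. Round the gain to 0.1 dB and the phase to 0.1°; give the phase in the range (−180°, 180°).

ω = 100: -51.1 dB, -56.3°; ω = 345: -60.8 dB, -108.4°

Substitute s = j100:
Numerator: 200 = 200 + j0
Denominator: (j100)^2 + 600(j100) + 50000 = 40000 + j60000
|N| = √(200² + 0²) ≈ 200, ∠N ≈ 0.00°
|D| = √(40000² + 60000²) ≈ 72111, ∠D ≈ 56.31°
|G| = 200 / 72111 ≈ 0.0027735
Gain = 20 log₁₀(0.0027735) ≈ -51.14 dB
∠G = 0.00° − 56.31° = -56.31°

Substitute s = j345:
Numerator: 200 = 200 + j0
Denominator: (j345)^2 + 600(j345) + 50000 = -69025 + j207000
|N| = √(200² + 0²) ≈ 200, ∠N ≈ 0.00°
|D| = √(69025² + 207000²) ≈ 2.1821e+05, ∠D ≈ 108.44°
|G| = 200 / 2.1821e+05 ≈ 0.00091655
Gain = 20 log₁₀(0.00091655) ≈ -60.76 dB
∠G = 0.00° − 108.44° = -108.44°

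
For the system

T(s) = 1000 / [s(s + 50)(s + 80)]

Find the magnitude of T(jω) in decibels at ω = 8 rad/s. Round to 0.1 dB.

At s = jω = j8:
pole (s+50): 50 + j8 → |·| = √(50²+8²) = √2564 ≈ 50.636, ∠ = arctan(8/50) ≈ 9.09°
pole (s+80): 80 + j8 → |·| = √(80²+8²) = √6464 ≈ 80.399, ∠ = arctan(8/80) ≈ 5.71°
pole at origin: |s| = 8, ∠ = 90.00° (in denominator)
|T| = 1000 / 32569 ≈ 0.030704
Gain = 20 log₁₀(0.030704) ≈ -30.26 dB

-30.3 dB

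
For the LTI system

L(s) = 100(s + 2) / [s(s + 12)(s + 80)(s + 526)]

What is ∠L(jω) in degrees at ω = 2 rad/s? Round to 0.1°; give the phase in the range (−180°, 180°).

-56.1°

At s = jω = j2:
zero (s+2): 2 + j2 → |·| = √(2²+2²) = √8 ≈ 2.8284, ∠ = arctan(2/2) ≈ 45.00°
pole (s+12): 12 + j2 → |·| = √(12²+2²) = √148 ≈ 12.166, ∠ = arctan(2/12) ≈ 9.46°
pole (s+80): 80 + j2 → |·| = √(80²+2²) = √6404 ≈ 80.025, ∠ = arctan(2/80) ≈ 1.43°
pole (s+526): 526 + j2 → |·| = √(526²+2²) = √276680 ≈ 526, ∠ = arctan(2/526) ≈ 0.22°
pole at origin: |s| = 2, ∠ = 90.00° (in denominator)
∠L = 45.00° − 101.11° = -56.11°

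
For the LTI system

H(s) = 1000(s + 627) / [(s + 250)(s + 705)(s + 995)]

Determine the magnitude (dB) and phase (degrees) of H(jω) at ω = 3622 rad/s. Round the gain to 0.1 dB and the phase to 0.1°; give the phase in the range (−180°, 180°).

At s = jω = j3622:
zero (s+627): 627 + j3622 → |·| = √(627²+3622²) = √13512013 ≈ 3675.9, ∠ = arctan(3622/627) ≈ 80.18°
pole (s+250): 250 + j3622 → |·| = √(250²+3622²) = √13181384 ≈ 3630.6, ∠ = arctan(3622/250) ≈ 86.05°
pole (s+705): 705 + j3622 → |·| = √(705²+3622²) = √13615909 ≈ 3690, ∠ = arctan(3622/705) ≈ 78.99°
pole (s+995): 995 + j3622 → |·| = √(995²+3622²) = √14108909 ≈ 3756.2, ∠ = arctan(3622/995) ≈ 74.64°
|H| = 1000 · 3675.9 / 5.0321e+10 ≈ 7.3049e-05
Gain = 20 log₁₀(7.3049e-05) ≈ -82.73 dB
∠H = 80.18° − 239.68° = -159.50°

-82.7 dB, -159.5°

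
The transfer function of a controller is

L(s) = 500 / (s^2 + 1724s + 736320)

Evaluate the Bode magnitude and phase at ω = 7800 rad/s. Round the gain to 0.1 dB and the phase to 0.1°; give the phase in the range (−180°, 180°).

-101.8 dB, -167.4°

Substitute s = j7800:
Numerator: 500 = 500 + j0
Denominator: (j7800)^2 + 1724(j7800) + 736320 = -60103680 + j13447200
|N| = √(500² + 0²) ≈ 500, ∠N ≈ 0.00°
|D| = √(60103680² + 13447200²) ≈ 6.159e+07, ∠D ≈ 167.39°
|L| = 500 / 6.159e+07 ≈ 8.1182e-06
Gain = 20 log₁₀(8.1182e-06) ≈ -101.81 dB
∠L = 0.00° − 167.39° = -167.39°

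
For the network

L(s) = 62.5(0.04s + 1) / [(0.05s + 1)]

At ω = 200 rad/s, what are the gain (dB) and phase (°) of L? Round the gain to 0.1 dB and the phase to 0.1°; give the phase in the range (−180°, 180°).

At ω = 200 rad/s:
zero (1 + j200·0.04) = 1 + j8 → |·| ≈ 8.0623, ∠ ≈ 82.87°
pole (1 + j200·0.05) = 1 + j10 → |·| ≈ 10.05, ∠ ≈ 84.29°
|L| = 62.5 · 8.0623 / (10.05) ≈ 50.139
Gain = 20 log₁₀(50.139) ≈ 34.00 dB
∠L = (82.87°) − (84.29°) = -1.42°

34.0 dB, -1.4°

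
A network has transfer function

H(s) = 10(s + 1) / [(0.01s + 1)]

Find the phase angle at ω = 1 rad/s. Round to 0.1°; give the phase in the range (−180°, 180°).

At ω = 1 rad/s:
zero (1 + j1·1) = 1 + j1 → |·| ≈ 1.4142, ∠ ≈ 45.00°
pole (1 + j1·0.01) = 1 + j0.01 → |·| ≈ 1, ∠ ≈ 0.57°
∠H = (45.00°) − (0.57°) = 44.43°

44.4°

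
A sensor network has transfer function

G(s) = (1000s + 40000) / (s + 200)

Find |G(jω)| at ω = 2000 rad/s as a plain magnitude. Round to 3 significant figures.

Substitute s = j2000:
Numerator: 1000(j2000) + 40000 = 40000 + j2000000
Denominator: (j2000) + 200 = 200 + j2000
|N| = √(40000² + 2000000²) ≈ 2.0004e+06, ∠N ≈ 88.85°
|D| = √(200² + 2000²) ≈ 2010, ∠D ≈ 84.29°
|G| = 2.0004e+06 / 2010 ≈ 995.22

995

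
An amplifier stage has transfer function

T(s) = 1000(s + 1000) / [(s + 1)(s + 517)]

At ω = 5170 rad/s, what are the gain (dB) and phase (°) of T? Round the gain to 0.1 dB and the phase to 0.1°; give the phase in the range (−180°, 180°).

At s = jω = j5170:
zero (s+1000): 1000 + j5170 → |·| = √(1000²+5170²) = √27728900 ≈ 5265.8, ∠ = arctan(5170/1000) ≈ 79.05°
pole (s+1): 1 + j5170 → |·| = √(1²+5170²) = √26728901 ≈ 5170, ∠ = arctan(5170/1) ≈ 89.99°
pole (s+517): 517 + j5170 → |·| = √(517²+5170²) = √26996189 ≈ 5195.8, ∠ = arctan(5170/517) ≈ 84.29°
|T| = 1000 · 5265.8 / 2.6862e+07 ≈ 0.19603
Gain = 20 log₁₀(0.19603) ≈ -14.15 dB
∠T = 79.05° − 174.28° = -95.23°

-14.2 dB, -95.2°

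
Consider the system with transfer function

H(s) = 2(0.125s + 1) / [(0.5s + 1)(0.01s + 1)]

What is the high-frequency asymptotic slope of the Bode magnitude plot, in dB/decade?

Each pole contributes −20 dB/decade at high frequency; each zero contributes +20 dB/decade.
Net: 1 zero(s) − 2 pole(s) → -20 dB/decade.

-20 dB/decade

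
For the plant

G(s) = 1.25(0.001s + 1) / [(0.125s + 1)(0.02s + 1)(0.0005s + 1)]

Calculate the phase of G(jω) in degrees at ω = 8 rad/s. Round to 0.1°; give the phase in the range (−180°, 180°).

-53.9°

At ω = 8 rad/s:
zero (1 + j8·0.001) = 1 + j0.008 → |·| ≈ 1, ∠ ≈ 0.46°
pole (1 + j8·0.125) = 1 + j1 → |·| ≈ 1.4142, ∠ ≈ 45.00°
pole (1 + j8·0.02) = 1 + j0.16 → |·| ≈ 1.0127, ∠ ≈ 9.09°
pole (1 + j8·0.0005) = 1 + j0.004 → |·| ≈ 1, ∠ ≈ 0.23°
∠G = (0.46°) − (45.00° + 9.09° + 0.23°) = -53.86°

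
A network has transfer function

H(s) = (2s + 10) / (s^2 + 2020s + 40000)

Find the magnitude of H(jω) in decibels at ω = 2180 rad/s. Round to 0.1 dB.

Substitute s = j2180:
Numerator: 2(j2180) + 10 = 10 + j4360
Denominator: (j2180)^2 + 2020(j2180) + 40000 = -4712400 + j4403600
|N| = √(10² + 4360²) ≈ 4360, ∠N ≈ 89.87°
|D| = √(4712400² + 4403600²) ≈ 6.4497e+06, ∠D ≈ 136.94°
|H| = 4360 / 6.4497e+06 ≈ 0.000676
Gain = 20 log₁₀(0.000676) ≈ -63.40 dB

-63.4 dB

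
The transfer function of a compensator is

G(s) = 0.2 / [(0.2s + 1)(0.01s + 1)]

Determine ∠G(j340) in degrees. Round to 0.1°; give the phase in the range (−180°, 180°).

-162.8°

At ω = 340 rad/s:
pole (1 + j340·0.2) = 1 + j68 → |·| ≈ 68.007, ∠ ≈ 89.16°
pole (1 + j340·0.01) = 1 + j3.4 → |·| ≈ 3.544, ∠ ≈ 73.61°
∠G = (0°) − (89.16° + 73.61°) = -162.77°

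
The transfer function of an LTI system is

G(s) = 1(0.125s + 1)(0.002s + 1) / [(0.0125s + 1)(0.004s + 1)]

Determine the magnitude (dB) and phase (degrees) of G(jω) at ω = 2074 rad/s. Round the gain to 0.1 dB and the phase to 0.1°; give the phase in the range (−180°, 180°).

At ω = 2074 rad/s:
zero (1 + j2074·0.125) = 1 + j259.25 → |·| ≈ 259.25, ∠ ≈ 89.78°
zero (1 + j2074·0.002) = 1 + j4.148 → |·| ≈ 4.2668, ∠ ≈ 76.45°
pole (1 + j2074·0.0125) = 1 + j25.925 → |·| ≈ 25.944, ∠ ≈ 87.79°
pole (1 + j2074·0.004) = 1 + j8.296 → |·| ≈ 8.3561, ∠ ≈ 83.13°
|G| = 1 · 259.25 · 4.2668 / (25.944 · 8.3561) ≈ 5.1025
Gain = 20 log₁₀(5.1025) ≈ 14.16 dB
∠G = (89.78° + 76.45°) − (87.79° + 83.13°) = -4.69°

14.2 dB, -4.7°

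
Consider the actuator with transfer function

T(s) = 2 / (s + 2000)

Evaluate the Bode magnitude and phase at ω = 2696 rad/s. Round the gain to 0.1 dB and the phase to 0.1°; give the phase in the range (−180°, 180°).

-64.5 dB, -53.4°

At s = jω = j2696:
pole (s+2000): 2000 + j2696 → |·| = √(2000²+2696²) = √11268416 ≈ 3356.8, ∠ = arctan(2696/2000) ≈ 53.43°
|T| = 2 / 3356.8 ≈ 0.00059581
Gain = 20 log₁₀(0.00059581) ≈ -64.50 dB
∠T = 0.00° − 53.43° = -53.43°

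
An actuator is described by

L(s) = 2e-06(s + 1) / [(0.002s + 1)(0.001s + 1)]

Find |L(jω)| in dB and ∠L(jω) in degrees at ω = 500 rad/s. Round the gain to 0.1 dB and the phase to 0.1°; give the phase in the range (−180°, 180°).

-64.0 dB, 18.3°

At ω = 500 rad/s:
zero (1 + j500·1) = 1 + j500 → |·| ≈ 500, ∠ ≈ 89.89°
pole (1 + j500·0.002) = 1 + j1 → |·| ≈ 1.4142, ∠ ≈ 45.00°
pole (1 + j500·0.001) = 1 + j0.5 → |·| ≈ 1.118, ∠ ≈ 26.57°
|L| = 2e-06 · 500 / (1.4142 · 1.118) ≈ 0.00063248
Gain = 20 log₁₀(0.00063248) ≈ -63.98 dB
∠L = (89.89°) − (45.00° + 26.57°) = 18.32°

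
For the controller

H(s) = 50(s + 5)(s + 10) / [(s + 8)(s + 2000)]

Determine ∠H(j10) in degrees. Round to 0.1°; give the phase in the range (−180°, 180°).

At s = jω = j10:
zero (s+5): 5 + j10 → |·| = √(5²+10²) = √125 ≈ 11.18, ∠ = arctan(10/5) ≈ 63.43°
zero (s+10): 10 + j10 → |·| = √(10²+10²) = √200 ≈ 14.142, ∠ = arctan(10/10) ≈ 45.00°
pole (s+8): 8 + j10 → |·| = √(8²+10²) = √164 ≈ 12.806, ∠ = arctan(10/8) ≈ 51.34°
pole (s+2000): 2000 + j10 → |·| = √(2000²+10²) = √4000100 ≈ 2000, ∠ = arctan(10/2000) ≈ 0.29°
∠H = 108.43° − 51.63° = 56.80°

56.8°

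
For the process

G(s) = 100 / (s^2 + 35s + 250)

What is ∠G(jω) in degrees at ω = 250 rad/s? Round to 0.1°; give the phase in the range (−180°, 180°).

Substitute s = j250:
Numerator: 100 = 100 + j0
Denominator: (j250)^2 + 35(j250) + 250 = -62250 + j8750
|N| = √(100² + 0²) ≈ 100, ∠N ≈ 0.00°
|D| = √(62250² + 8750²) ≈ 62862, ∠D ≈ 172.00°
∠G = 0.00° − 172.00° = -172.00°

-172.0°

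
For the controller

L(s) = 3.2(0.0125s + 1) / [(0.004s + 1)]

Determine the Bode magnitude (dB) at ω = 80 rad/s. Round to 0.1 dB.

12.7 dB

At ω = 80 rad/s:
zero (1 + j80·0.0125) = 1 + j1 → |·| ≈ 1.4142, ∠ ≈ 45.00°
pole (1 + j80·0.004) = 1 + j0.32 → |·| ≈ 1.05, ∠ ≈ 17.74°
|L| = 3.2 · 1.4142 / (1.05) ≈ 4.3099
Gain = 20 log₁₀(4.3099) ≈ 12.69 dB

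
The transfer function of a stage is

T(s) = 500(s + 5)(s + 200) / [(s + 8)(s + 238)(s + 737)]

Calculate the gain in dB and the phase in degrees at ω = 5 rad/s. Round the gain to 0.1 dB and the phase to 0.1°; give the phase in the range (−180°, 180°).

At s = jω = j5:
zero (s+5): 5 + j5 → |·| = √(5²+5²) = √50 ≈ 7.0711, ∠ = arctan(5/5) ≈ 45.00°
zero (s+200): 200 + j5 → |·| = √(200²+5²) = √40025 ≈ 200.06, ∠ = arctan(5/200) ≈ 1.43°
pole (s+8): 8 + j5 → |·| = √(8²+5²) = √89 ≈ 9.434, ∠ = arctan(5/8) ≈ 32.01°
pole (s+238): 238 + j5 → |·| = √(238²+5²) = √56669 ≈ 238.05, ∠ = arctan(5/238) ≈ 1.20°
pole (s+737): 737 + j5 → |·| = √(737²+5²) = √543194 ≈ 737.02, ∠ = arctan(5/737) ≈ 0.39°
|T| = 500 · 1414.6 / 1.6552e+06 ≈ 0.42732
Gain = 20 log₁₀(0.42732) ≈ -7.38 dB
∠T = 46.43° − 33.60° = 12.83°

-7.4 dB, 12.8°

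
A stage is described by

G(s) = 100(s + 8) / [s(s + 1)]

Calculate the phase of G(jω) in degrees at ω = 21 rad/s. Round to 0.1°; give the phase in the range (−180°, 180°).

At s = jω = j21:
zero (s+8): 8 + j21 → |·| = √(8²+21²) = √505 ≈ 22.472, ∠ = arctan(21/8) ≈ 69.15°
pole (s+1): 1 + j21 → |·| = √(1²+21²) = √442 ≈ 21.024, ∠ = arctan(21/1) ≈ 87.27°
pole at origin: |s| = 21, ∠ = 90.00° (in denominator)
∠G = 69.15° − 177.27° = -108.12°

-108.1°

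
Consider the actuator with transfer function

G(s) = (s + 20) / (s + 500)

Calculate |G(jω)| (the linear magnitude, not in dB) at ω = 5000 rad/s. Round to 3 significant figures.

At s = jω = j5000:
zero (s+20): 20 + j5000 → |·| = √(20²+5000²) = √25000400 ≈ 5000, ∠ = arctan(5000/20) ≈ 89.77°
pole (s+500): 500 + j5000 → |·| = √(500²+5000²) = √25250000 ≈ 5024.9, ∠ = arctan(5000/500) ≈ 84.29°
|G| = 1 · 5000 / 5024.9 ≈ 0.99504

0.995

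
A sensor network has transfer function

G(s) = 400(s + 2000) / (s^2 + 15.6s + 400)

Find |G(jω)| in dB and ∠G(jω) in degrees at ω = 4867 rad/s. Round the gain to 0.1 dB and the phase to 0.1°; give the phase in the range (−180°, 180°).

At s = jω = j4867:
zero (s+2000): 2000 + j4867 → |·| = √(2000²+4867²) = √27687689 ≈ 5261.9, ∠ = arctan(4867/2000) ≈ 67.66°
quadratic: (j4867)² + 15.6·j4867 + 400 = -23687289 + j75925.2 → |·| ≈ 2.3687e+07, ∠ ≈ 179.82°
|G| = 400 · 5261.9 / 2.3687e+07 ≈ 0.088857
Gain = 20 log₁₀(0.088857) ≈ -21.03 dB
∠G = 67.66° − 179.82° = -112.16°

-21.0 dB, -112.2°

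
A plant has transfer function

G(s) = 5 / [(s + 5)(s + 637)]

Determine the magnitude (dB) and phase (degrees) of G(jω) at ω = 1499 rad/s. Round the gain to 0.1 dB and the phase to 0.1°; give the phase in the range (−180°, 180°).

-113.8 dB, -156.8°

At s = jω = j1499:
pole (s+5): 5 + j1499 → |·| = √(5²+1499²) = √2247026 ≈ 1499, ∠ = arctan(1499/5) ≈ 89.81°
pole (s+637): 637 + j1499 → |·| = √(637²+1499²) = √2652770 ≈ 1628.7, ∠ = arctan(1499/637) ≈ 66.98°
|G| = 5 / 2.4414e+06 ≈ 2.048e-06
Gain = 20 log₁₀(2.048e-06) ≈ -113.77 dB
∠G = 0.00° − 156.79° = -156.79°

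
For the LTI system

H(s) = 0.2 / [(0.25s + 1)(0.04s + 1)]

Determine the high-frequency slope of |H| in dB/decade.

Each pole contributes −20 dB/decade at high frequency; each zero contributes +20 dB/decade.
Net: 0 zero(s) − 2 pole(s) → -40 dB/decade.

-40 dB/decade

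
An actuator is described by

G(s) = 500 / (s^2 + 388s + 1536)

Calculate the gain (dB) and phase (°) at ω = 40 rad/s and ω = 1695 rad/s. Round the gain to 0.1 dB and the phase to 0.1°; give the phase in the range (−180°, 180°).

Substitute s = j40:
Numerator: 500 = 500 + j0
Denominator: (j40)^2 + 388(j40) + 1536 = -64 + j15520
|N| = √(500² + 0²) ≈ 500, ∠N ≈ 0.00°
|D| = √(64² + 15520²) ≈ 15520, ∠D ≈ 90.24°
|G| = 500 / 15520 ≈ 0.032216
Gain = 20 log₁₀(0.032216) ≈ -29.84 dB
∠G = 0.00° − 90.24° = -90.24°

Substitute s = j1695:
Numerator: 500 = 500 + j0
Denominator: (j1695)^2 + 388(j1695) + 1536 = -2871489 + j657660
|N| = √(500² + 0²) ≈ 500, ∠N ≈ 0.00°
|D| = √(2871489² + 657660²) ≈ 2.9458e+06, ∠D ≈ 167.10°
|G| = 500 / 2.9458e+06 ≈ 0.00016973
Gain = 20 log₁₀(0.00016973) ≈ -75.40 dB
∠G = 0.00° − 167.10° = -167.10°

ω = 40: -29.8 dB, -90.2°; ω = 1695: -75.4 dB, -167.1°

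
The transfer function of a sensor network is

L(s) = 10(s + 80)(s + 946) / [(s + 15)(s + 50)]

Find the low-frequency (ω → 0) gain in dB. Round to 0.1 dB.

L(0) = 10·80·946 / (15·50) ≈ 1009.1
20 log₁₀(1009.1) ≈ 60.08 dB

60.1 dB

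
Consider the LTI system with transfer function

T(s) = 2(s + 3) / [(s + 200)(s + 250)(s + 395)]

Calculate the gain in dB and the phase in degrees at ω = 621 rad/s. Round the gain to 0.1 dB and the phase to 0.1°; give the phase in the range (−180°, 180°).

At s = jω = j621:
zero (s+3): 3 + j621 → |·| = √(3²+621²) = √385650 ≈ 621.01, ∠ = arctan(621/3) ≈ 89.72°
pole (s+200): 200 + j621 → |·| = √(200²+621²) = √425641 ≈ 652.41, ∠ = arctan(621/200) ≈ 72.15°
pole (s+250): 250 + j621 → |·| = √(250²+621²) = √448141 ≈ 669.43, ∠ = arctan(621/250) ≈ 68.07°
pole (s+395): 395 + j621 → |·| = √(395²+621²) = √541666 ≈ 735.98, ∠ = arctan(621/395) ≈ 57.54°
|T| = 2 · 621.01 / 3.2143e+08 ≈ 3.864e-06
Gain = 20 log₁₀(3.864e-06) ≈ -108.26 dB
∠T = 89.72° − 197.76° = -108.04°

-108.3 dB, -108.0°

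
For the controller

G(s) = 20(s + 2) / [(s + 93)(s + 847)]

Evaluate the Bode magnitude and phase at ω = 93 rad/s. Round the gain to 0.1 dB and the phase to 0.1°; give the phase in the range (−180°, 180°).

-35.6 dB, 37.5°

At s = jω = j93:
zero (s+2): 2 + j93 → |·| = √(2²+93²) = √8653 ≈ 93.022, ∠ = arctan(93/2) ≈ 88.77°
pole (s+93): 93 + j93 → |·| = √(93²+93²) = √17298 ≈ 131.52, ∠ = arctan(93/93) ≈ 45.00°
pole (s+847): 847 + j93 → |·| = √(847²+93²) = √726058 ≈ 852.09, ∠ = arctan(93/847) ≈ 6.27°
|G| = 20 · 93.022 / 1.1207e+05 ≈ 0.016601
Gain = 20 log₁₀(0.016601) ≈ -35.60 dB
∠G = 88.77° − 51.27° = 37.50°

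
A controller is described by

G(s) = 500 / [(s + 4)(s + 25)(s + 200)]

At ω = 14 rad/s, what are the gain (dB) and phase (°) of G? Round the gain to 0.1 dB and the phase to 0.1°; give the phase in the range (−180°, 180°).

-44.5 dB, -107.3°

At s = jω = j14:
pole (s+4): 4 + j14 → |·| = √(4²+14²) = √212 ≈ 14.56, ∠ = arctan(14/4) ≈ 74.05°
pole (s+25): 25 + j14 → |·| = √(25²+14²) = √821 ≈ 28.653, ∠ = arctan(14/25) ≈ 29.25°
pole (s+200): 200 + j14 → |·| = √(200²+14²) = √40196 ≈ 200.49, ∠ = arctan(14/200) ≈ 4.00°
|G| = 500 / 83642 ≈ 0.0059779
Gain = 20 log₁₀(0.0059779) ≈ -44.47 dB
∠G = 0.00° − 107.30° = -107.30°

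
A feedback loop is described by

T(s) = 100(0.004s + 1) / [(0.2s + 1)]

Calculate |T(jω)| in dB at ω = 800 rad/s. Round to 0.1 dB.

At ω = 800 rad/s:
zero (1 + j800·0.004) = 1 + j3.2 → |·| ≈ 3.3526, ∠ ≈ 72.65°
pole (1 + j800·0.2) = 1 + j160 → |·| ≈ 160, ∠ ≈ 89.64°
|T| = 100 · 3.3526 / (160) ≈ 2.0954
Gain = 20 log₁₀(2.0954) ≈ 6.43 dB

6.4 dB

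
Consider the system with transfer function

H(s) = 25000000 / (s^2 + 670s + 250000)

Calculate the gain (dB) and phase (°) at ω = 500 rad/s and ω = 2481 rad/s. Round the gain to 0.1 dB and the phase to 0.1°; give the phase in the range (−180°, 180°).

ω = 500: 37.5 dB, -90.0°; ω = 2481: 12.2 dB, -164.3°

At s = jω = j500:
quadratic: (j500)² + 670·j500 + 250000 = 0 + j335000 → |·| ≈ 3.35e+05, ∠ ≈ 90.00°
|H| = 25000000 / 3.35e+05 ≈ 74.627
Gain = 20 log₁₀(74.627) ≈ 37.46 dB
∠H = 0.00° − 90.00° = -90.00°

At s = jω = j2481:
quadratic: (j2481)² + 670·j2481 + 250000 = -5905361 + j1662270 → |·| ≈ 6.1349e+06, ∠ ≈ 164.28°
|H| = 25000000 / 6.1349e+06 ≈ 4.075
Gain = 20 log₁₀(4.075) ≈ 12.20 dB
∠H = 0.00° − 164.28° = -164.28°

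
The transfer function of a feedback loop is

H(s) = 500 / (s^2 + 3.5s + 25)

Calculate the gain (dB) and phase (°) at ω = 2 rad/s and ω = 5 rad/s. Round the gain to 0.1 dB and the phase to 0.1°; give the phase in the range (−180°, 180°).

ω = 2: 27.1 dB, -18.4°; ω = 5: 29.1 dB, -90.0°

At s = jω = j2:
quadratic: (j2)² + 3.5·j2 + 25 = 21 + j7 → |·| ≈ 22.136, ∠ ≈ 18.43°
|H| = 500 / 22.136 ≈ 22.588
Gain = 20 log₁₀(22.588) ≈ 27.08 dB
∠H = 0.00° − 18.43° = -18.43°

At s = jω = j5:
quadratic: (j5)² + 3.5·j5 + 25 = 0 + j17.5 → |·| ≈ 17.5, ∠ ≈ 90.00°
|H| = 500 / 17.5 ≈ 28.571
Gain = 20 log₁₀(28.571) ≈ 29.12 dB
∠H = 0.00° − 90.00° = -90.00°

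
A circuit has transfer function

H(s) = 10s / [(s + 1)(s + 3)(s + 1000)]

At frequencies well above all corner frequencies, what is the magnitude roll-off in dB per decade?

-40 dB/decade

Each pole contributes −20 dB/decade at high frequency; each zero contributes +20 dB/decade.
Net: 1 zero(s) − 3 pole(s) → -40 dB/decade.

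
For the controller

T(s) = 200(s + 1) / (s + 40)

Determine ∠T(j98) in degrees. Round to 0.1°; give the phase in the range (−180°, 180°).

21.6°

At s = jω = j98:
zero (s+1): 1 + j98 → |·| = √(1²+98²) = √9605 ≈ 98.005, ∠ = arctan(98/1) ≈ 89.42°
pole (s+40): 40 + j98 → |·| = √(40²+98²) = √11204 ≈ 105.85, ∠ = arctan(98/40) ≈ 67.80°
∠T = 89.42° − 67.80° = 21.62°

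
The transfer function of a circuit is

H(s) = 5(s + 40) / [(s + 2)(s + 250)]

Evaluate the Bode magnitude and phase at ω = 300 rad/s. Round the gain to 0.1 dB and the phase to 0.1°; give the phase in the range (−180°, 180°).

-37.8 dB, -57.4°

At s = jω = j300:
zero (s+40): 40 + j300 → |·| = √(40²+300²) = √91600 ≈ 302.65, ∠ = arctan(300/40) ≈ 82.41°
pole (s+2): 2 + j300 → |·| = √(2²+300²) = √90004 ≈ 300.01, ∠ = arctan(300/2) ≈ 89.62°
pole (s+250): 250 + j300 → |·| = √(250²+300²) = √152500 ≈ 390.51, ∠ = arctan(300/250) ≈ 50.19°
|H| = 5 · 302.65 / 1.1716e+05 ≈ 0.012916
Gain = 20 log₁₀(0.012916) ≈ -37.78 dB
∠H = 82.41° − 139.81° = -57.40°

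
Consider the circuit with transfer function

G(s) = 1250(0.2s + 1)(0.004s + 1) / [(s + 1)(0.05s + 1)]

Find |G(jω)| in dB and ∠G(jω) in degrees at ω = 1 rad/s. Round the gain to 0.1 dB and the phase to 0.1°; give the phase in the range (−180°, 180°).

At ω = 1 rad/s:
zero (1 + j1·0.2) = 1 + j0.2 → |·| ≈ 1.0198, ∠ ≈ 11.31°
zero (1 + j1·0.004) = 1 + j0.004 → |·| ≈ 1, ∠ ≈ 0.23°
pole (1 + j1·1) = 1 + j1 → |·| ≈ 1.4142, ∠ ≈ 45.00°
pole (1 + j1·0.05) = 1 + j0.05 → |·| ≈ 1.0012, ∠ ≈ 2.86°
|G| = 1250 · 1.0198 · 1 / (1.4142 · 1.0012) ≈ 900.31
Gain = 20 log₁₀(900.31) ≈ 59.09 dB
∠G = (11.31° + 0.23°) − (45.00° + 2.86°) = -36.32°

59.1 dB, -36.3°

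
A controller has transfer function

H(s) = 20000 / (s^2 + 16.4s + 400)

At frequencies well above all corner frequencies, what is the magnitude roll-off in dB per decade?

-40 dB/decade

Each pole contributes −20 dB/decade at high frequency; each zero contributes +20 dB/decade.
Net: 0 zero(s) − 2 pole(s) → -40 dB/decade.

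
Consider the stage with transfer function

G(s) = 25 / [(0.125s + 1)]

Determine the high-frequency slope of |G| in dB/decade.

Each pole contributes −20 dB/decade at high frequency; each zero contributes +20 dB/decade.
Net: 0 zero(s) − 1 pole(s) → -20 dB/decade.

-20 dB/decade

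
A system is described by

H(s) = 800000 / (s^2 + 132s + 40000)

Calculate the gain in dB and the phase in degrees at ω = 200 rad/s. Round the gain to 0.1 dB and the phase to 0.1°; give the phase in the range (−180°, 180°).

At s = jω = j200:
quadratic: (j200)² + 132·j200 + 40000 = 0 + j26400 → |·| ≈ 26400, ∠ ≈ 90.00°
|H| = 800000 / 26400 ≈ 30.303
Gain = 20 log₁₀(30.303) ≈ 29.63 dB
∠H = 0.00° − 90.00° = -90.00°

29.6 dB, -90.0°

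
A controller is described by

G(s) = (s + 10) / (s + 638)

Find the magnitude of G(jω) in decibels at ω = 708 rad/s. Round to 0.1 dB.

-2.6 dB

At s = jω = j708:
zero (s+10): 10 + j708 → |·| = √(10²+708²) = √501364 ≈ 708.07, ∠ = arctan(708/10) ≈ 89.19°
pole (s+638): 638 + j708 → |·| = √(638²+708²) = √908308 ≈ 953.05, ∠ = arctan(708/638) ≈ 47.98°
|G| = 1 · 708.07 / 953.05 ≈ 0.74295
Gain = 20 log₁₀(0.74295) ≈ -2.58 dB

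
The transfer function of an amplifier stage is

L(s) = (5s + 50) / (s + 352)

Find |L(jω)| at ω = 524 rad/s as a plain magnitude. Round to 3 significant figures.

4.15

Substitute s = j524:
Numerator: 5(j524) + 50 = 50 + j2620
Denominator: (j524) + 352 = 352 + j524
|N| = √(50² + 2620²) ≈ 2620.5, ∠N ≈ 88.91°
|D| = √(352² + 524²) ≈ 631.25, ∠D ≈ 56.11°
|L| = 2620.5 / 631.25 ≈ 4.1513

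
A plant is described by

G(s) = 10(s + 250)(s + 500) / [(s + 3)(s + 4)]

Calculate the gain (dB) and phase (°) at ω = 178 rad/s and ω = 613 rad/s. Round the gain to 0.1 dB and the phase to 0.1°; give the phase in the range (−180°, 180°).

At s = jω = j178:
zero (s+250): 250 + j178 → |·| = √(250²+178²) = √94184 ≈ 306.89, ∠ = arctan(178/250) ≈ 35.45°
zero (s+500): 500 + j178 → |·| = √(500²+178²) = √281684 ≈ 530.74, ∠ = arctan(178/500) ≈ 19.60°
pole (s+3): 3 + j178 → |·| = √(3²+178²) = √31693 ≈ 178.03, ∠ = arctan(178/3) ≈ 89.03°
pole (s+4): 4 + j178 → |·| = √(4²+178²) = √31700 ≈ 178.04, ∠ = arctan(178/4) ≈ 88.71°
|G| = 10 · 1.6288e+05 / 31696 ≈ 51.388
Gain = 20 log₁₀(51.388) ≈ 34.22 dB
∠G = 55.05° − 177.74° = -122.69°

At s = jω = j613:
zero (s+250): 250 + j613 → |·| = √(250²+613²) = √438269 ≈ 662.02, ∠ = arctan(613/250) ≈ 67.81°
zero (s+500): 500 + j613 → |·| = √(500²+613²) = √625769 ≈ 791.06, ∠ = arctan(613/500) ≈ 50.80°
pole (s+3): 3 + j613 → |·| = √(3²+613²) = √375778 ≈ 613.01, ∠ = arctan(613/3) ≈ 89.72°
pole (s+4): 4 + j613 → |·| = √(4²+613²) = √375785 ≈ 613.01, ∠ = arctan(613/4) ≈ 89.63°
|G| = 10 · 5.237e+05 / 3.7578e+05 ≈ 13.936
Gain = 20 log₁₀(13.936) ≈ 22.88 dB
∠G = 118.61° − 179.35° = -60.74°

ω = 178: 34.2 dB, -122.7°; ω = 613: 22.9 dB, -60.7°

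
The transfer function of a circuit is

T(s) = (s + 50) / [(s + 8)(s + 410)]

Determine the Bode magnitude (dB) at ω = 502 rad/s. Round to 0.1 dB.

At s = jω = j502:
zero (s+50): 50 + j502 → |·| = √(50²+502²) = √254504 ≈ 504.48, ∠ = arctan(502/50) ≈ 84.31°
pole (s+8): 8 + j502 → |·| = √(8²+502²) = √252068 ≈ 502.06, ∠ = arctan(502/8) ≈ 89.09°
pole (s+410): 410 + j502 → |·| = √(410²+502²) = √420104 ≈ 648.15, ∠ = arctan(502/410) ≈ 50.76°
|T| = 1 · 504.48 / 3.2541e+05 ≈ 0.0015503
Gain = 20 log₁₀(0.0015503) ≈ -56.19 dB

-56.2 dB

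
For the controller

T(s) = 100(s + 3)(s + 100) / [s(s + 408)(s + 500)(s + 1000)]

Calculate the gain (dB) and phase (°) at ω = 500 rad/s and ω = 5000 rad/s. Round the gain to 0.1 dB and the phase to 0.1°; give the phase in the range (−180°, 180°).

ω = 500: -80.0 dB, -44.0°; ω = 5000: -108.2 dB, -159.5°

At s = jω = j500:
zero (s+3): 3 + j500 → |·| = √(3²+500²) = √250009 ≈ 500.01, ∠ = arctan(500/3) ≈ 89.66°
zero (s+100): 100 + j500 → |·| = √(100²+500²) = √260000 ≈ 509.9, ∠ = arctan(500/100) ≈ 78.69°
pole (s+408): 408 + j500 → |·| = √(408²+500²) = √416464 ≈ 645.34, ∠ = arctan(500/408) ≈ 50.79°
pole (s+500): 500 + j500 → |·| = √(500²+500²) = √500000 ≈ 707.11, ∠ = arctan(500/500) ≈ 45.00°
pole (s+1000): 1000 + j500 → |·| = √(1000²+500²) = √1250000 ≈ 1118, ∠ = arctan(500/1000) ≈ 26.57°
pole at origin: |s| = 500, ∠ = 90.00° (in denominator)
|T| = 100 · 2.5496e+05 / 2.5509e+11 ≈ 9.9949e-05
Gain = 20 log₁₀(9.9949e-05) ≈ -80.00 dB
∠T = 168.35° − 212.36° = -44.01°

At s = jω = j5000:
zero (s+3): 3 + j5000 → |·| = √(3²+5000²) = √25000009 ≈ 5000, ∠ = arctan(5000/3) ≈ 89.97°
zero (s+100): 100 + j5000 → |·| = √(100²+5000²) = √25010000 ≈ 5001, ∠ = arctan(5000/100) ≈ 88.85°
pole (s+408): 408 + j5000 → |·| = √(408²+5000²) = √25166464 ≈ 5016.6, ∠ = arctan(5000/408) ≈ 85.34°
pole (s+500): 500 + j5000 → |·| = √(500²+5000²) = √25250000 ≈ 5024.9, ∠ = arctan(5000/500) ≈ 84.29°
pole (s+1000): 1000 + j5000 → |·| = √(1000²+5000²) = √26000000 ≈ 5099, ∠ = arctan(5000/1000) ≈ 78.69°
pole at origin: |s| = 5000, ∠ = 90.00° (in denominator)
|T| = 100 · 2.5005e+07 / 6.4268e+14 ≈ 3.8907e-06
Gain = 20 log₁₀(3.8907e-06) ≈ -108.20 dB
∠T = 178.82° − 338.32° = -159.50°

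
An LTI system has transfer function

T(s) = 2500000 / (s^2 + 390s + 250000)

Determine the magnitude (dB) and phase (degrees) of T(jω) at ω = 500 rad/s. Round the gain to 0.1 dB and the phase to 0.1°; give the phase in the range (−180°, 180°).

At s = jω = j500:
quadratic: (j500)² + 390·j500 + 250000 = 0 + j195000 → |·| ≈ 1.95e+05, ∠ ≈ 90.00°
|T| = 2500000 / 1.95e+05 ≈ 12.821
Gain = 20 log₁₀(12.821) ≈ 22.16 dB
∠T = 0.00° − 90.00° = -90.00°

22.2 dB, -90.0°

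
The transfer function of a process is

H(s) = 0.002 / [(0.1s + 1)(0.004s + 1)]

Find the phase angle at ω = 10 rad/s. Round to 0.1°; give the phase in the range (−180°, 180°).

-47.3°

At ω = 10 rad/s:
pole (1 + j10·0.1) = 1 + j1 → |·| ≈ 1.4142, ∠ ≈ 45.00°
pole (1 + j10·0.004) = 1 + j0.04 → |·| ≈ 1.0008, ∠ ≈ 2.29°
∠H = (0°) − (45.00° + 2.29°) = -47.29°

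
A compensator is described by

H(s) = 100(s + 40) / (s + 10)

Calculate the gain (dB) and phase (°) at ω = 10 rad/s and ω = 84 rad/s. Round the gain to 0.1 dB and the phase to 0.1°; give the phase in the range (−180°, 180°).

ω = 10: 49.3 dB, -31.0°; ω = 84: 40.8 dB, -18.7°

At s = jω = j10:
zero (s+40): 40 + j10 → |·| = √(40²+10²) = √1700 ≈ 41.231, ∠ = arctan(10/40) ≈ 14.04°
pole (s+10): 10 + j10 → |·| = √(10²+10²) = √200 ≈ 14.142, ∠ = arctan(10/10) ≈ 45.00°
|H| = 100 · 41.231 / 14.142 ≈ 291.55
Gain = 20 log₁₀(291.55) ≈ 49.29 dB
∠H = 14.04° − 45.00° = -30.96°

At s = jω = j84:
zero (s+40): 40 + j84 → |·| = √(40²+84²) = √8656 ≈ 93.038, ∠ = arctan(84/40) ≈ 64.54°
pole (s+10): 10 + j84 → |·| = √(10²+84²) = √7156 ≈ 84.593, ∠ = arctan(84/10) ≈ 83.21°
|H| = 100 · 93.038 / 84.593 ≈ 109.98
Gain = 20 log₁₀(109.98) ≈ 40.83 dB
∠H = 64.54° − 83.21° = -18.67°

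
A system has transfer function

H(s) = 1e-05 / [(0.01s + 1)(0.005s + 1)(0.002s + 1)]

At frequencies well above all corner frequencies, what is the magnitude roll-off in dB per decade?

Each pole contributes −20 dB/decade at high frequency; each zero contributes +20 dB/decade.
Net: 0 zero(s) − 3 pole(s) → -60 dB/decade.

-60 dB/decade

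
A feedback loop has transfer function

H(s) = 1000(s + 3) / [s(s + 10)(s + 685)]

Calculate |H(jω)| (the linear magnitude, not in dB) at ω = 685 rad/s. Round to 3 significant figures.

At s = jω = j685:
zero (s+3): 3 + j685 → |·| = √(3²+685²) = √469234 ≈ 685.01, ∠ = arctan(685/3) ≈ 89.75°
pole (s+10): 10 + j685 → |·| = √(10²+685²) = √469325 ≈ 685.07, ∠ = arctan(685/10) ≈ 89.16°
pole (s+685): 685 + j685 → |·| = √(685²+685²) = √938450 ≈ 968.74, ∠ = arctan(685/685) ≈ 45.00°
pole at origin: |s| = 685, ∠ = 90.00° (in denominator)
|H| = 1000 · 685.01 / 4.546e+08 ≈ 0.0015068

0.00151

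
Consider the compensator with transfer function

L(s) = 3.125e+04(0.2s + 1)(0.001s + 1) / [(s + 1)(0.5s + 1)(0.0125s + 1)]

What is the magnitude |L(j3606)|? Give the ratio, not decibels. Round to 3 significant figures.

At ω = 3606 rad/s:
zero (1 + j3606·0.2) = 1 + j721.2 → |·| ≈ 721.2, ∠ ≈ 89.92°
zero (1 + j3606·0.001) = 1 + j3.606 → |·| ≈ 3.7421, ∠ ≈ 74.50°
pole (1 + j3606·1) = 1 + j3606 → |·| ≈ 3606, ∠ ≈ 89.98°
pole (1 + j3606·0.5) = 1 + j1803 → |·| ≈ 1803, ∠ ≈ 89.97°
pole (1 + j3606·0.0125) = 1 + j45.075 → |·| ≈ 45.086, ∠ ≈ 88.73°
|L| = 3.125e+04 · 721.2 · 3.7421 / (3606 · 1803 · 45.086) ≈ 0.28771

0.288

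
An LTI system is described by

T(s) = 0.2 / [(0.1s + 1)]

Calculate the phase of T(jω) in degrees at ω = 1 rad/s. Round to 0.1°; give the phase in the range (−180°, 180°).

At ω = 1 rad/s:
pole (1 + j1·0.1) = 1 + j0.1 → |·| ≈ 1.005, ∠ ≈ 5.71°
∠T = (0°) − (5.71°) = -5.71°

-5.7°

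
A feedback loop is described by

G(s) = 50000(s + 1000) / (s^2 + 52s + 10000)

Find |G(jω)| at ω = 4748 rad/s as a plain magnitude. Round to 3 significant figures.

At s = jω = j4748:
zero (s+1000): 1000 + j4748 → |·| = √(1000²+4748²) = √23543504 ≈ 4852.2, ∠ = arctan(4748/1000) ≈ 78.11°
quadratic: (j4748)² + 52·j4748 + 10000 = -22533504 + j246896 → |·| ≈ 2.2535e+07, ∠ ≈ 179.37°
|G| = 50000 · 4852.2 / 2.2535e+07 ≈ 10.766

10.8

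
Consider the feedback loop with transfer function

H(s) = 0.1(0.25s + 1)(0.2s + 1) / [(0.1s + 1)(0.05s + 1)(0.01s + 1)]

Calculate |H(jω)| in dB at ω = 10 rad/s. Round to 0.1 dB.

-8.4 dB

At ω = 10 rad/s:
zero (1 + j10·0.25) = 1 + j2.5 → |·| ≈ 2.6926, ∠ ≈ 68.20°
zero (1 + j10·0.2) = 1 + j2 → |·| ≈ 2.2361, ∠ ≈ 63.43°
pole (1 + j10·0.1) = 1 + j1 → |·| ≈ 1.4142, ∠ ≈ 45.00°
pole (1 + j10·0.05) = 1 + j0.5 → |·| ≈ 1.118, ∠ ≈ 26.57°
pole (1 + j10·0.01) = 1 + j0.1 → |·| ≈ 1.005, ∠ ≈ 5.71°
|H| = 0.1 · 2.6926 · 2.2361 / (1.4142 · 1.118 · 1.005) ≈ 0.37892
Gain = 20 log₁₀(0.37892) ≈ -8.43 dB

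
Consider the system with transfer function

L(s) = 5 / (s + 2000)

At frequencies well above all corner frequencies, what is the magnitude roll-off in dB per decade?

-20 dB/decade

Each pole contributes −20 dB/decade at high frequency; each zero contributes +20 dB/decade.
Net: 0 zero(s) − 1 pole(s) → -20 dB/decade.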